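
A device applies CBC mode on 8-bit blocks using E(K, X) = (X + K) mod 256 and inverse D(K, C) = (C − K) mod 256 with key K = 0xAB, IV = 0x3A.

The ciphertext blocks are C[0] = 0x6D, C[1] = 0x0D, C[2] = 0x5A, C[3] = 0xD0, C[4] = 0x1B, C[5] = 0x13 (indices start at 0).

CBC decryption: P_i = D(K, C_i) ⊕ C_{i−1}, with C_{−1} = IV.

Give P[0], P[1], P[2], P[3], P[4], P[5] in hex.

P[0] = 0xF8, P[1] = 0x0F, P[2] = 0xA2, P[3] = 0x7F, P[4] = 0xA0, P[5] = 0x73

P[0]: D(K, 0x6D) = 0xC2; 0xC2 ⊕ 0x3A = 0xF8.
P[1]: D(K, 0x0D) = 0x62; 0x62 ⊕ 0x6D = 0x0F.
P[2]: D(K, 0x5A) = 0xAF; 0xAF ⊕ 0x0D = 0xA2.
P[3]: D(K, 0xD0) = 0x25; 0x25 ⊕ 0x5A = 0x7F.
P[4]: D(K, 0x1B) = 0x70; 0x70 ⊕ 0xD0 = 0xA0.
P[5]: D(K, 0x13) = 0x68; 0x68 ⊕ 0x1B = 0x73.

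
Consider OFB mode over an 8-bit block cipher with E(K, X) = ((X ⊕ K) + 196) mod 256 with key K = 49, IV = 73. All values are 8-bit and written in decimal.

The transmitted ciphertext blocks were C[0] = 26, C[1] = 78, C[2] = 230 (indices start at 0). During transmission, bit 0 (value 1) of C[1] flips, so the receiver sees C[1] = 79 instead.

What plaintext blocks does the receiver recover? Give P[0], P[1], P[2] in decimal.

OFB decryption: S_i = E(K, S_{i−1}) with S_{−1} = IV; P_i = C_i ⊕ S_i.
Only C[1] changed, to 79. In OFB, a change in C_i flips the same bit in P_i only; the keystream is unaffected. Decrypting the received ciphertext:
P[0]: S = E(K, 73) = 60; 26 ⊕ 60 = 38.
P[1]: S = E(K, 60) = 209; 79 ⊕ 209 = 158.
P[2]: S = E(K, 209) = 164; 230 ⊕ 164 = 66.
Blocks that differ from the original plaintext: P[1].

P[0] = 38, P[1] = 158, P[2] = 66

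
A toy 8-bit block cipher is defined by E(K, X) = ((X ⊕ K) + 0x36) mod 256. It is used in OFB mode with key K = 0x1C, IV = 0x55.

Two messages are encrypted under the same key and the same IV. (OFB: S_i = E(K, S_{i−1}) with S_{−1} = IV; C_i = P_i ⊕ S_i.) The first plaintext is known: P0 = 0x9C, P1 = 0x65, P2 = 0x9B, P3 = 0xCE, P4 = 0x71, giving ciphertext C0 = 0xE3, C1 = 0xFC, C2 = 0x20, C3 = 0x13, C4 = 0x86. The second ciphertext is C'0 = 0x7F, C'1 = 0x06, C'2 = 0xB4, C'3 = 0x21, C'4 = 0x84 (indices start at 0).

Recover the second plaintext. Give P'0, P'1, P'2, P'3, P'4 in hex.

In OFB with a reused IV, both messages share the same keystream S_i, so C_i ⊕ C'_i = P_i ⊕ P'_i and thus P'_i = P_i ⊕ C_i ⊕ C'_i.
P'0: 0x9C ⊕ 0xE3 ⊕ 0x7F = 0x00.
P'1: 0x65 ⊕ 0xFC ⊕ 0x06 = 0x9F.
P'2: 0x9B ⊕ 0x20 ⊕ 0xB4 = 0x0F.
P'3: 0xCE ⊕ 0x13 ⊕ 0x21 = 0xFC.
P'4: 0x71 ⊕ 0x86 ⊕ 0x84 = 0x73.

P'0 = 0x00, P'1 = 0x9F, P'2 = 0x0F, P'3 = 0xFC, P'4 = 0x73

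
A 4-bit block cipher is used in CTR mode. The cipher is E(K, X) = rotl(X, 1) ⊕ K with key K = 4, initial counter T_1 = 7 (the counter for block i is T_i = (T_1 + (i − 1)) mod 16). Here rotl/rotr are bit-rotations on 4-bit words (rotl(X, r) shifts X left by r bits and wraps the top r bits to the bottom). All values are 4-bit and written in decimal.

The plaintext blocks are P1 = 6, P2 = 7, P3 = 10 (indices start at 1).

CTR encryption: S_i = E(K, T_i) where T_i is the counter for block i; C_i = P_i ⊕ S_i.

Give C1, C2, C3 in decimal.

C1 = 12, C2 = 2, C3 = 13

C1: T = 7, S = E(K, T) = 10; 6 ⊕ 10 = 12.
C2: T = 8, S = E(K, T) = 5; 7 ⊕ 5 = 2.
C3: T = 9, S = E(K, T) = 7; 10 ⊕ 7 = 13.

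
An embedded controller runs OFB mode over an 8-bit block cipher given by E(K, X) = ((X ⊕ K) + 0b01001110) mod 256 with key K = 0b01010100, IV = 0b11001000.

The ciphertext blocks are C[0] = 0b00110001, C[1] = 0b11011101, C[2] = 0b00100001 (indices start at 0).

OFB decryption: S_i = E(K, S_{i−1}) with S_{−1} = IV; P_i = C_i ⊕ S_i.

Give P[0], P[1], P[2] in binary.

P[0]: S = E(K, 0b11001000) = 0b11101010; 0b00110001 ⊕ 0b11101010 = 0b11011011.
P[1]: S = E(K, 0b11101010) = 0b00001100; 0b11011101 ⊕ 0b00001100 = 0b11010001.
P[2]: S = E(K, 0b00001100) = 0b10100110; 0b00100001 ⊕ 0b10100110 = 0b10000111.

P[0] = 0b11011011, P[1] = 0b11010001, P[2] = 0b10000111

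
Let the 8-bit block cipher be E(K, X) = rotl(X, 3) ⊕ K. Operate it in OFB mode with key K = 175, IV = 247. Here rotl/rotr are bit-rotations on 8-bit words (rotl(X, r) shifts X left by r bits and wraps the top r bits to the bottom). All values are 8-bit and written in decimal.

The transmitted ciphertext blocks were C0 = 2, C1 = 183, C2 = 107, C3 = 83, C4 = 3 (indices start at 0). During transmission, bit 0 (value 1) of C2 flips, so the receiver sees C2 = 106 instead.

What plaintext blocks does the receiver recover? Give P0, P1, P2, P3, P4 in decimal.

OFB decryption: S_i = E(K, S_{i−1}) with S_{−1} = IV; P_i = C_i ⊕ S_i.
Only C2 changed, to 106. In OFB, a change in C_i flips the same bit in P_i only; the keystream is unaffected. Decrypting the received ciphertext:
P0: S = E(K, 247) = 16; 2 ⊕ 16 = 18.
P1: S = E(K, 16) = 47; 183 ⊕ 47 = 152.
P2: S = E(K, 47) = 214; 106 ⊕ 214 = 188.
P3: S = E(K, 214) = 25; 83 ⊕ 25 = 74.
P4: S = E(K, 25) = 103; 3 ⊕ 103 = 100.
Blocks that differ from the original plaintext: P2.

P0 = 18, P1 = 152, P2 = 188, P3 = 74, P4 = 100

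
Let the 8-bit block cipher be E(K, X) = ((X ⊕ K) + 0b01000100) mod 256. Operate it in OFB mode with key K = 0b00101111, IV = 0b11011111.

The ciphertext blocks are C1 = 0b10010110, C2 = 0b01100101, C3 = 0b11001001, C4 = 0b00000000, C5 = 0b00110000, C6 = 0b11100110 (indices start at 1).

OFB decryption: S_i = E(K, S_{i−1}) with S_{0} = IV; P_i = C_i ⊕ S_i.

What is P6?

P1: S = E(K, 0b11011111) = 0b00110100; 0b10010110 ⊕ 0b00110100 = 0b10100010.
P2: S = E(K, 0b00110100) = 0b01011111; 0b01100101 ⊕ 0b01011111 = 0b00111010.
P3: S = E(K, 0b01011111) = 0b10110100; 0b11001001 ⊕ 0b10110100 = 0b01111101.
P4: S = E(K, 0b10110100) = 0b11011111; 0b00000000 ⊕ 0b11011111 = 0b11011111.
P5: S = E(K, 0b11011111) = 0b00110100; 0b00110000 ⊕ 0b00110100 = 0b00000100.
P6: S = E(K, 0b00110100) = 0b01011111; 0b11100110 ⊕ 0b01011111 = 0b10111001.

P6 = 0b10111001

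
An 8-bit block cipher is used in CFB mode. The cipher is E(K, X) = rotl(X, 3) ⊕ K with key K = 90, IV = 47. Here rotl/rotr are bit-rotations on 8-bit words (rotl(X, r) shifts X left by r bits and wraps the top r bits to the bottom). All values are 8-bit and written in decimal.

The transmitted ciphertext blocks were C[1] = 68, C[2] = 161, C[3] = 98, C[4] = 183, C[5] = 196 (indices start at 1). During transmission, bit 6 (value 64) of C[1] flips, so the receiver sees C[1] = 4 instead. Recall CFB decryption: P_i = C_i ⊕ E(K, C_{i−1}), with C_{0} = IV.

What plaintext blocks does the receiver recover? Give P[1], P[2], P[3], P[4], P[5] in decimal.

Only C[1] changed, to 4. In CFB, a change in C_i flips the same bit in P_i and garbles P_{i+1}. Decrypting the received ciphertext:
P[1]: E(K, 47) = 35; 4 ⊕ 35 = 39.
P[2]: E(K, 4) = 122; 161 ⊕ 122 = 219.
P[3]: E(K, 161) = 87; 98 ⊕ 87 = 53.
P[4]: E(K, 98) = 73; 183 ⊕ 73 = 254.
P[5]: E(K, 183) = 231; 196 ⊕ 231 = 35.
Blocks that differ from the original plaintext: P[1], P[2].

P[1] = 39, P[2] = 219, P[3] = 53, P[4] = 254, P[5] = 35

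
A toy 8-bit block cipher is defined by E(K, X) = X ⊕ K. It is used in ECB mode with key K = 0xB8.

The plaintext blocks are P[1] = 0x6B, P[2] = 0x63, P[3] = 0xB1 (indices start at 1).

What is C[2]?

ECB encryption: C_i = E(K, P_i).
C[2]: E(K, 0x63) = 0xDB.

C[2] = 0xDB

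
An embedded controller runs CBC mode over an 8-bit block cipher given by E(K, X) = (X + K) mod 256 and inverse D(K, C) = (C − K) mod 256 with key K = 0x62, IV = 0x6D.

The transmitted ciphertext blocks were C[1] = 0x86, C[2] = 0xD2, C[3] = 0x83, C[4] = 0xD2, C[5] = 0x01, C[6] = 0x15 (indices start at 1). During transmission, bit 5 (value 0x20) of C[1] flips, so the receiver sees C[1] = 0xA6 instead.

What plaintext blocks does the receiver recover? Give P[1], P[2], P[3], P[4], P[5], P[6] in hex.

CBC decryption: P_i = D(K, C_i) ⊕ C_{i−1}, with C_{0} = IV.
Only C[1] changed, to 0xA6. In CBC, a change in C_i garbles P_i and flips the same bit in P_{i+1}. Decrypting the received ciphertext:
P[1]: D(K, 0xA6) = 0x44; 0x44 ⊕ 0x6D = 0x29.
P[2]: D(K, 0xD2) = 0x70; 0x70 ⊕ 0xA6 = 0xD6.
P[3]: D(K, 0x83) = 0x21; 0x21 ⊕ 0xD2 = 0xF3.
P[4]: D(K, 0xD2) = 0x70; 0x70 ⊕ 0x83 = 0xF3.
P[5]: D(K, 0x01) = 0x9F; 0x9F ⊕ 0xD2 = 0x4D.
P[6]: D(K, 0x15) = 0xB3; 0xB3 ⊕ 0x01 = 0xB2.
Blocks that differ from the original plaintext: P[1], P[2].

P[1] = 0x29, P[2] = 0xD6, P[3] = 0xF3, P[4] = 0xF3, P[5] = 0x4D, P[6] = 0xB2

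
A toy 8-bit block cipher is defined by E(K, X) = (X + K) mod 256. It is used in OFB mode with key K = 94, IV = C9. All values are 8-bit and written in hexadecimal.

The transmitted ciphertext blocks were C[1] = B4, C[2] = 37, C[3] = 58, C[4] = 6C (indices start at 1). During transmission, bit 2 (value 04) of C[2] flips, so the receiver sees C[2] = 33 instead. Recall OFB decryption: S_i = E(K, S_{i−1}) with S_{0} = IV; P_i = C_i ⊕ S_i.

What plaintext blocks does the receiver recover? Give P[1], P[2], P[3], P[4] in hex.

Only C[2] changed, to 33. In OFB, a change in C_i flips the same bit in P_i only; the keystream is unaffected. Decrypting the received ciphertext:
P[1]: S = E(K, C9) = 5D; B4 ⊕ 5D = E9.
P[2]: S = E(K, 5D) = F1; 33 ⊕ F1 = C2.
P[3]: S = E(K, F1) = 85; 58 ⊕ 85 = DD.
P[4]: S = E(K, 85) = 19; 6C ⊕ 19 = 75.
Blocks that differ from the original plaintext: P[2].

P[1] = E9, P[2] = C2, P[3] = DD, P[4] = 75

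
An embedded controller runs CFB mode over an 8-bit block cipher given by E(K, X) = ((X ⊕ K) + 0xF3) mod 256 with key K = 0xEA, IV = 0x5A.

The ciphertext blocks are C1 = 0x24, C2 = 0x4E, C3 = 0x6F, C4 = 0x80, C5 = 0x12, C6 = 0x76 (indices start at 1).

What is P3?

P3 = 0xF8

CFB decryption: P_i = C_i ⊕ E(K, C_{i−1}), with C_{0} = IV.
P3: E(K, 0x4E) = 0x97; 0x6F ⊕ 0x97 = 0xF8.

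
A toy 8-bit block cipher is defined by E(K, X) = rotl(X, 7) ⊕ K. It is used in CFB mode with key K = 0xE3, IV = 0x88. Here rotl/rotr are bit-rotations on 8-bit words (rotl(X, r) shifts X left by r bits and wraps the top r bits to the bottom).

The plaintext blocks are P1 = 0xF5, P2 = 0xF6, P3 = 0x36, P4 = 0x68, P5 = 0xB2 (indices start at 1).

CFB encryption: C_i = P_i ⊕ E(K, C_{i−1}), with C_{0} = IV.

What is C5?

C5 = 0x66

C1: E(K, 0x88) = 0xA7; 0xF5 ⊕ 0xA7 = 0x52.
C2: E(K, 0x52) = 0xCA; 0xF6 ⊕ 0xCA = 0x3C.
C3: E(K, 0x3C) = 0xFD; 0x36 ⊕ 0xFD = 0xCB.
C4: E(K, 0xCB) = 0x06; 0x68 ⊕ 0x06 = 0x6E.
C5: E(K, 0x6E) = 0xD4; 0xB2 ⊕ 0xD4 = 0x66.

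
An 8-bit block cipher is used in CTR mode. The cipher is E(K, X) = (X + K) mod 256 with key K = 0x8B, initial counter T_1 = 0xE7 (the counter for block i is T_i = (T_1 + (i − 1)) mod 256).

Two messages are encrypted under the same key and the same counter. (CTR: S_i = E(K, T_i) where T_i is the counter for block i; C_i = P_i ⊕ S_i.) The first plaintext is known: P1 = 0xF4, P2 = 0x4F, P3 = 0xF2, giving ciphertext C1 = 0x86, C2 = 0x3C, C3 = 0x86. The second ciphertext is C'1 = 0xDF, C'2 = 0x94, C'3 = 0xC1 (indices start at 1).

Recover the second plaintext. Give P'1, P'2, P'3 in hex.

In CTR with a reused counter, both messages share the same keystream S_i, so C_i ⊕ C'_i = P_i ⊕ P'_i and thus P'_i = P_i ⊕ C_i ⊕ C'_i.
P'1: 0xF4 ⊕ 0x86 ⊕ 0xDF = 0xAD.
P'2: 0x4F ⊕ 0x3C ⊕ 0x94 = 0xE7.
P'3: 0xF2 ⊕ 0x86 ⊕ 0xC1 = 0xB5.

P'1 = 0xAD, P'2 = 0xE7, P'3 = 0xB5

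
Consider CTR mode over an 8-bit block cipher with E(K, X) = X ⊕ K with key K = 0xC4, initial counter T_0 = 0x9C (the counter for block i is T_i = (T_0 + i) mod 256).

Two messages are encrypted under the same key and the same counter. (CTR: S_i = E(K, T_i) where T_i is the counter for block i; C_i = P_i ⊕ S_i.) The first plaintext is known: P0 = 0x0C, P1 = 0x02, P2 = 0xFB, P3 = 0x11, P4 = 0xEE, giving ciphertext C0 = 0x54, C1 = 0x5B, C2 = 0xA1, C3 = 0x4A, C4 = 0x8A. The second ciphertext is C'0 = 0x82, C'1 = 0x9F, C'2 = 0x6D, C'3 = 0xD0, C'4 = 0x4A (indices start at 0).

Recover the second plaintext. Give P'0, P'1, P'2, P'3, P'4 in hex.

P'0 = 0xDA, P'1 = 0xC6, P'2 = 0x37, P'3 = 0x8B, P'4 = 0x2E

In CTR with a reused counter, both messages share the same keystream S_i, so C_i ⊕ C'_i = P_i ⊕ P'_i and thus P'_i = P_i ⊕ C_i ⊕ C'_i.
P'0: 0x0C ⊕ 0x54 ⊕ 0x82 = 0xDA.
P'1: 0x02 ⊕ 0x5B ⊕ 0x9F = 0xC6.
P'2: 0xFB ⊕ 0xA1 ⊕ 0x6D = 0x37.
P'3: 0x11 ⊕ 0x4A ⊕ 0xD0 = 0x8B.
P'4: 0xEE ⊕ 0x8A ⊕ 0x4A = 0x2E.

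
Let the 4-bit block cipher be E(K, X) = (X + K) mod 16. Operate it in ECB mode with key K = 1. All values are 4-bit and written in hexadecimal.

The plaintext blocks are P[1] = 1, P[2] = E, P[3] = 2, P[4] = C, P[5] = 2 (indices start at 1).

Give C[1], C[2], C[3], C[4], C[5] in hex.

C[1] = 2, C[2] = F, C[3] = 3, C[4] = D, C[5] = 3

ECB encryption: C_i = E(K, P_i).
C[1]: E(K, 1) = 2.
C[2]: E(K, E) = F.
C[3]: E(K, 2) = 3.
C[4]: E(K, C) = D.
C[5]: E(K, 2) = 3.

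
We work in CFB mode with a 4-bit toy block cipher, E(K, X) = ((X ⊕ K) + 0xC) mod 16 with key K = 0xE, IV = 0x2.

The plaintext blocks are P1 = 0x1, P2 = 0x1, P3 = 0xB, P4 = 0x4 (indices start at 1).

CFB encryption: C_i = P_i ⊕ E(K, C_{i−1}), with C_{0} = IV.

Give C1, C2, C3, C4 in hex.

C1 = 0x9, C2 = 0x2, C3 = 0x3, C4 = 0xD

C1: E(K, 0x2) = 0x8; 0x1 ⊕ 0x8 = 0x9.
C2: E(K, 0x9) = 0x3; 0x1 ⊕ 0x3 = 0x2.
C3: E(K, 0x2) = 0x8; 0xB ⊕ 0x8 = 0x3.
C4: E(K, 0x3) = 0x9; 0x4 ⊕ 0x9 = 0xD.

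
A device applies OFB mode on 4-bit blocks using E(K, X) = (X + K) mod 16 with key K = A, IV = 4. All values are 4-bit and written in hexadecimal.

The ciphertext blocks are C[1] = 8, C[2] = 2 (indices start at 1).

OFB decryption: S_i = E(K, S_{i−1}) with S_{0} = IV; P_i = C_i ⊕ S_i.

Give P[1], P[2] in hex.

P[1] = 6, P[2] = A

P[1]: S = E(K, 4) = E; 8 ⊕ E = 6.
P[2]: S = E(K, E) = 8; 2 ⊕ 8 = A.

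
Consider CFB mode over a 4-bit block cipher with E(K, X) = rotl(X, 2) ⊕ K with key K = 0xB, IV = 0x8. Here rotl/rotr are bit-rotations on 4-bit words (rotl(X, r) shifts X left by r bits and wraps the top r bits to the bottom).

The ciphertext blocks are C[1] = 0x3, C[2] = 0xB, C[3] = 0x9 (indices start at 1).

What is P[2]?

CFB decryption: P_i = C_i ⊕ E(K, C_{i−1}), with C_{0} = IV.
P[2]: E(K, 0x3) = 0x7; 0xB ⊕ 0x7 = 0xC.

P[2] = 0xC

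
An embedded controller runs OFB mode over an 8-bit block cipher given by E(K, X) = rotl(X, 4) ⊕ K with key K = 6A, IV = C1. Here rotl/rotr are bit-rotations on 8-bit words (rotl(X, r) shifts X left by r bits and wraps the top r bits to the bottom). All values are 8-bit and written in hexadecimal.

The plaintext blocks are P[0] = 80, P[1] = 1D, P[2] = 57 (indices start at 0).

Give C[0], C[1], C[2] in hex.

OFB encryption: S_i = E(K, S_{i−1}) with S_{−1} = IV; C_i = P_i ⊕ S_i.
C[0]: S = E(K, C1) = 76; 80 ⊕ 76 = F6.
C[1]: S = E(K, 76) = 0D; 1D ⊕ 0D = 10.
C[2]: S = E(K, 0D) = BA; 57 ⊕ BA = ED.

C[0] = F6, C[1] = 10, C[2] = ED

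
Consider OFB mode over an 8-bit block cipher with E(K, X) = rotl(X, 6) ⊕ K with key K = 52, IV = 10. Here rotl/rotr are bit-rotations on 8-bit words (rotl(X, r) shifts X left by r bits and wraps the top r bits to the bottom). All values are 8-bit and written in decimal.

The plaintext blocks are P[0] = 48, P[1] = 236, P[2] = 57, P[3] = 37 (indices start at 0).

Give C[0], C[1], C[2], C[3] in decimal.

OFB encryption: S_i = E(K, S_{i−1}) with S_{−1} = IV; C_i = P_i ⊕ S_i.
C[0]: S = E(K, 10) = 182; 48 ⊕ 182 = 134.
C[1]: S = E(K, 182) = 153; 236 ⊕ 153 = 117.
C[2]: S = E(K, 153) = 82; 57 ⊕ 82 = 107.
C[3]: S = E(K, 82) = 160; 37 ⊕ 160 = 133.

C[0] = 134, C[1] = 117, C[2] = 107, C[3] = 133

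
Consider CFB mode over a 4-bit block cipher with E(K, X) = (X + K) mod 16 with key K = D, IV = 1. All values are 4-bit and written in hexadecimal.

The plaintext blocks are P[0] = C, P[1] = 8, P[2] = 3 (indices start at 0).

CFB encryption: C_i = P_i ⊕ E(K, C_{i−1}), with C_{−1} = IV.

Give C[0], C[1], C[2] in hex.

C[0] = 2, C[1] = 7, C[2] = 7

C[0]: E(K, 1) = E; C ⊕ E = 2.
C[1]: E(K, 2) = F; 8 ⊕ F = 7.
C[2]: E(K, 7) = 4; 3 ⊕ 4 = 7.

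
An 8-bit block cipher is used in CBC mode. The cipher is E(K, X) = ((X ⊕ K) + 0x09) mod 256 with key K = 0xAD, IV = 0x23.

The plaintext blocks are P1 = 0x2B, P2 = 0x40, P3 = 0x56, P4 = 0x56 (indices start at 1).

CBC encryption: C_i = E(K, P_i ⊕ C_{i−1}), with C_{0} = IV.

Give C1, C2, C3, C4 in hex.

C1 = 0xAE, C2 = 0x4C, C3 = 0xC0, C4 = 0x44

C1: P1 ⊕ 0x23 = 0x08; E(K, 0x08) = 0xAE.
C2: P2 ⊕ 0xAE = 0xEE; E(K, 0xEE) = 0x4C.
C3: P3 ⊕ 0x4C = 0x1A; E(K, 0x1A) = 0xC0.
C4: P4 ⊕ 0xC0 = 0x96; E(K, 0x96) = 0x44.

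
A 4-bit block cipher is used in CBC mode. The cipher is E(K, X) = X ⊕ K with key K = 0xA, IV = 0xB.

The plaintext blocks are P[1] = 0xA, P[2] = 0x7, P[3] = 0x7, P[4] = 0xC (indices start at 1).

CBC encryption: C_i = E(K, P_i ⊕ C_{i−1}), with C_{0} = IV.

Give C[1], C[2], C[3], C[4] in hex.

C[1]: P[1] ⊕ 0xB = 0x1; E(K, 0x1) = 0xB.
C[2]: P[2] ⊕ 0xB = 0xC; E(K, 0xC) = 0x6.
C[3]: P[3] ⊕ 0x6 = 0x1; E(K, 0x1) = 0xB.
C[4]: P[4] ⊕ 0xB = 0x7; E(K, 0x7) = 0xD.

C[1] = 0xB, C[2] = 0x6, C[3] = 0xB, C[4] = 0xD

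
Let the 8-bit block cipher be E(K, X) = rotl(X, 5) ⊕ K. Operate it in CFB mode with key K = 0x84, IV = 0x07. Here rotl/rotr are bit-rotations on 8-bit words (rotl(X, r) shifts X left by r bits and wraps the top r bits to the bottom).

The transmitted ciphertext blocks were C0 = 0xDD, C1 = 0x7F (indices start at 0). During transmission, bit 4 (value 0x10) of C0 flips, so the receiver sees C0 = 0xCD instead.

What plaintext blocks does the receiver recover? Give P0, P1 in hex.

P0 = 0xA9, P1 = 0x42

CFB decryption: P_i = C_i ⊕ E(K, C_{i−1}), with C_{−1} = IV.
Only C0 changed, to 0xCD. In CFB, a change in C_i flips the same bit in P_i and garbles P_{i+1}. Decrypting the received ciphertext:
P0: E(K, 0x07) = 0x64; 0xCD ⊕ 0x64 = 0xA9.
P1: E(K, 0xCD) = 0x3D; 0x7F ⊕ 0x3D = 0x42.
Blocks that differ from the original plaintext: P0, P1.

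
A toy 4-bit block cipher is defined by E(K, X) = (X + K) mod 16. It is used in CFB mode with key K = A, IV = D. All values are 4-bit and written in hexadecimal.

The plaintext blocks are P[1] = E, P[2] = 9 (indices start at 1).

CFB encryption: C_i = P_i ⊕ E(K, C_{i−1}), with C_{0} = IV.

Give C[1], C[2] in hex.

C[1] = 9, C[2] = A

C[1]: E(K, D) = 7; E ⊕ 7 = 9.
C[2]: E(K, 9) = 3; 9 ⊕ 3 = A.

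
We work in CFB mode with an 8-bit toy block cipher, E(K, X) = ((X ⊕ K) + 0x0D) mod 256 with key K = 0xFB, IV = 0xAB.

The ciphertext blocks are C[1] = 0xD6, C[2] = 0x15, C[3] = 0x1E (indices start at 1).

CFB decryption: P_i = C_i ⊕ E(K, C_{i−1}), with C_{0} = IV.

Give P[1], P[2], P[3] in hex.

P[1]: E(K, 0xAB) = 0x5D; 0xD6 ⊕ 0x5D = 0x8B.
P[2]: E(K, 0xD6) = 0x3A; 0x15 ⊕ 0x3A = 0x2F.
P[3]: E(K, 0x15) = 0xFB; 0x1E ⊕ 0xFB = 0xE5.

P[1] = 0x8B, P[2] = 0x2F, P[3] = 0xE5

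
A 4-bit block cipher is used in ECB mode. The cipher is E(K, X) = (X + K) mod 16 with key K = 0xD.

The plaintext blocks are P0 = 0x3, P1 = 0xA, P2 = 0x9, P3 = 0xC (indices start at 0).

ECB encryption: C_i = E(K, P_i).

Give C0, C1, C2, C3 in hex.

C0: E(K, 0x3) = 0x0.
C1: E(K, 0xA) = 0x7.
C2: E(K, 0x9) = 0x6.
C3: E(K, 0xC) = 0x9.

C0 = 0x0, C1 = 0x7, C2 = 0x6, C3 = 0x9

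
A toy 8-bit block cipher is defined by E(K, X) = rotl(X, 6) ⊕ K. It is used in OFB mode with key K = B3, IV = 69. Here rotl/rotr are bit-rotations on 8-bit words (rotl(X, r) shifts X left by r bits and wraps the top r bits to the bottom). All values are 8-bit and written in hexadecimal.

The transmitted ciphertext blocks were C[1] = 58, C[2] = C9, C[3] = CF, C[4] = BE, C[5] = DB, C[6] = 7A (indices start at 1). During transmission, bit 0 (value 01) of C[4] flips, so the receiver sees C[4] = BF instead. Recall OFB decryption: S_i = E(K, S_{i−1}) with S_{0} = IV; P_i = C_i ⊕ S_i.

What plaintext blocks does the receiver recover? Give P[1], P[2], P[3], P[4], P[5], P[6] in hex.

Only C[4] changed, to BF. In OFB, a change in C_i flips the same bit in P_i only; the keystream is unaffected. Decrypting the received ciphertext:
P[1]: S = E(K, 69) = E9; 58 ⊕ E9 = B1.
P[2]: S = E(K, E9) = C9; C9 ⊕ C9 = 00.
P[3]: S = E(K, C9) = C1; CF ⊕ C1 = 0E.
P[4]: S = E(K, C1) = C3; BF ⊕ C3 = 7C.
P[5]: S = E(K, C3) = 43; DB ⊕ 43 = 98.
P[6]: S = E(K, 43) = 63; 7A ⊕ 63 = 19.
Blocks that differ from the original plaintext: P[4].

P[1] = B1, P[2] = 00, P[3] = 0E, P[4] = 7C, P[5] = 98, P[6] = 19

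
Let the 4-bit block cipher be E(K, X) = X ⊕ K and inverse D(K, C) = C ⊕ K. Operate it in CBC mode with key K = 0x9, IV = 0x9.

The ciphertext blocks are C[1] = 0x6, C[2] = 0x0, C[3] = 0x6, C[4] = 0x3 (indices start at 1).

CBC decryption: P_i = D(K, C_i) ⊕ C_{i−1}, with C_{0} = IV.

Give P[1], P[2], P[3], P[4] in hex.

P[1]: D(K, 0x6) = 0xF; 0xF ⊕ 0x9 = 0x6.
P[2]: D(K, 0x0) = 0x9; 0x9 ⊕ 0x6 = 0xF.
P[3]: D(K, 0x6) = 0xF; 0xF ⊕ 0x0 = 0xF.
P[4]: D(K, 0x3) = 0xA; 0xA ⊕ 0x6 = 0xC.

P[1] = 0x6, P[2] = 0xF, P[3] = 0xF, P[4] = 0xC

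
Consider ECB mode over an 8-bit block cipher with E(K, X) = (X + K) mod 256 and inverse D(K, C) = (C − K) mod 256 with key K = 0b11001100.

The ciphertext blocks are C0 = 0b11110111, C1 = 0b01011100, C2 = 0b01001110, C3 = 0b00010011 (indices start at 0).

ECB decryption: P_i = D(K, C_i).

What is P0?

P0 = 0b00101011

P0: D(K, 0b11110111) = 0b00101011.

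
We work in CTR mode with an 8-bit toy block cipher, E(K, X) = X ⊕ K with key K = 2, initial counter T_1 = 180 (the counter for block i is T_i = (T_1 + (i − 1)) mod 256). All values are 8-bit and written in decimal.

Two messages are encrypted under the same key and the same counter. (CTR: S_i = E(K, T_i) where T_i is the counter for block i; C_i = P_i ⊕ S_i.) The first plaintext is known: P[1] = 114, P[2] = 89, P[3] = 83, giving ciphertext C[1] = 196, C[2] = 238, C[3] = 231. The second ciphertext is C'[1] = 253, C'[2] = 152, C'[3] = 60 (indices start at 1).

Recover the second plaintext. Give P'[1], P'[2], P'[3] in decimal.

In CTR with a reused counter, both messages share the same keystream S_i, so C_i ⊕ C'_i = P_i ⊕ P'_i and thus P'_i = P_i ⊕ C_i ⊕ C'_i.
P'[1]: 114 ⊕ 196 ⊕ 253 = 75.
P'[2]: 89 ⊕ 238 ⊕ 152 = 47.
P'[3]: 83 ⊕ 231 ⊕ 60 = 136.

P'[1] = 75, P'[2] = 47, P'[3] = 136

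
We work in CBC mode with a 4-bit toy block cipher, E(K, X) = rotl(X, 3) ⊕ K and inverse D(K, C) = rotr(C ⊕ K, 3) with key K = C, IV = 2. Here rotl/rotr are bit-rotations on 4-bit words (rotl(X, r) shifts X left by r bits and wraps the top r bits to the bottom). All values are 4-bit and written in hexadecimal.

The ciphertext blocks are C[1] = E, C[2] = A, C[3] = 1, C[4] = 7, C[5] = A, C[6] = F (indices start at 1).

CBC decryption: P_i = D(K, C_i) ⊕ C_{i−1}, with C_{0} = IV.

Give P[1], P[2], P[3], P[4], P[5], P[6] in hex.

P[1] = 6, P[2] = 2, P[3] = 1, P[4] = 6, P[5] = B, P[6] = C

P[1]: D(K, E) = 4; 4 ⊕ 2 = 6.
P[2]: D(K, A) = C; C ⊕ E = 2.
P[3]: D(K, 1) = B; B ⊕ A = 1.
P[4]: D(K, 7) = 7; 7 ⊕ 1 = 6.
P[5]: D(K, A) = C; C ⊕ 7 = B.
P[6]: D(K, F) = 6; 6 ⊕ A = C.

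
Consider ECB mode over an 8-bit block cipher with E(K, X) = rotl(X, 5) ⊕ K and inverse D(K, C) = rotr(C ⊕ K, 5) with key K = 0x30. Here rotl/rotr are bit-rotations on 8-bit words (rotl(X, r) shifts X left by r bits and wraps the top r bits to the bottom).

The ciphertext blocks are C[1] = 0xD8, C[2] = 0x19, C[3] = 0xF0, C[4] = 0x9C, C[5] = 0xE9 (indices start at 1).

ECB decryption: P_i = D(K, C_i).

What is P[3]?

P[3]: D(K, 0xF0) = 0x06.

P[3] = 0x06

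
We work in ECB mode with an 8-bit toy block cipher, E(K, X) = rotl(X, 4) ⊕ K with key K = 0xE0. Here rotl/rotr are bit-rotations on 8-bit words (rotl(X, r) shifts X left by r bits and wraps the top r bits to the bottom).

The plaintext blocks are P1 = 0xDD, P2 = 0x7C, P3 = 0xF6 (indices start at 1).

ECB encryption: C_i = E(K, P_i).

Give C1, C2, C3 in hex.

C1: E(K, 0xDD) = 0x3D.
C2: E(K, 0x7C) = 0x27.
C3: E(K, 0xF6) = 0x8F.

C1 = 0x3D, C2 = 0x27, C3 = 0x8F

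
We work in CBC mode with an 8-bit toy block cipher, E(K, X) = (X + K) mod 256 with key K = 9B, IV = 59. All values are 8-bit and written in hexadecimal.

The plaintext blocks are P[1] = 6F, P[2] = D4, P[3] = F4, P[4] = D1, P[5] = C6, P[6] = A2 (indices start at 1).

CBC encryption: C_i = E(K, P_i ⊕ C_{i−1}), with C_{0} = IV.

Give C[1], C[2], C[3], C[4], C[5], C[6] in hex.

C[1] = D1, C[2] = A0, C[3] = EF, C[4] = D9, C[5] = BA, C[6] = B3

C[1]: P[1] ⊕ 59 = 36; E(K, 36) = D1.
C[2]: P[2] ⊕ D1 = 05; E(K, 05) = A0.
C[3]: P[3] ⊕ A0 = 54; E(K, 54) = EF.
C[4]: P[4] ⊕ EF = 3E; E(K, 3E) = D9.
C[5]: P[5] ⊕ D9 = 1F; E(K, 1F) = BA.
C[6]: P[6] ⊕ BA = 18; E(K, 18) = B3.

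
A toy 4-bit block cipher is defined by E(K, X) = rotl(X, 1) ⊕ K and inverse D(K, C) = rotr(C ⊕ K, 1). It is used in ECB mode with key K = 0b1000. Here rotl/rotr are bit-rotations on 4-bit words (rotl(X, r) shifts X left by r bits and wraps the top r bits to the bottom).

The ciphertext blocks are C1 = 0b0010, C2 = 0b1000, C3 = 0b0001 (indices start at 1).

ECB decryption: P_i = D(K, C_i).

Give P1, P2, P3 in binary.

P1 = 0b0101, P2 = 0b0000, P3 = 0b1100

P1: D(K, 0b0010) = 0b0101.
P2: D(K, 0b1000) = 0b0000.
P3: D(K, 0b0001) = 0b1100.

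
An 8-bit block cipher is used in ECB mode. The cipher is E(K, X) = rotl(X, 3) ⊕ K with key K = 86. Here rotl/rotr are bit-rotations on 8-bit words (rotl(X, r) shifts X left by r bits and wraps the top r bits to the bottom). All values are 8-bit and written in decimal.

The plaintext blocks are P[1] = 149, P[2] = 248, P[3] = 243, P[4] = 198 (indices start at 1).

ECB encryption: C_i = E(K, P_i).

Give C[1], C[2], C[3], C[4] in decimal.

C[1]: E(K, 149) = 250.
C[2]: E(K, 248) = 145.
C[3]: E(K, 243) = 201.
C[4]: E(K, 198) = 96.

C[1] = 250, C[2] = 145, C[3] = 201, C[4] = 96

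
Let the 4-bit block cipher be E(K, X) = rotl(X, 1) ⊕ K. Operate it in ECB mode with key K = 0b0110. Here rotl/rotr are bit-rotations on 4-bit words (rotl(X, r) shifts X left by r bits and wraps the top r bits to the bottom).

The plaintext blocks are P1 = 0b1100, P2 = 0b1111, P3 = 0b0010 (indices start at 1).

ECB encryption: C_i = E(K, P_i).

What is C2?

C2 = 0b1001

C2: E(K, 0b1111) = 0b1001.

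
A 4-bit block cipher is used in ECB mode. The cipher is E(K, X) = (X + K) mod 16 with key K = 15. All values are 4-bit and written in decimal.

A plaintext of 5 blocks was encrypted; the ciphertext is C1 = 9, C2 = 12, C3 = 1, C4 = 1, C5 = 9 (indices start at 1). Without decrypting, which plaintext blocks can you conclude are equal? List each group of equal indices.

P1 = P5; P3 = P4

ECB encrypts each block independently with the same key, so equal ciphertext blocks imply equal plaintext blocks.
C1 = C5 = 9, so P1 = P5.
C3 = C4 = 1, so P3 = P4.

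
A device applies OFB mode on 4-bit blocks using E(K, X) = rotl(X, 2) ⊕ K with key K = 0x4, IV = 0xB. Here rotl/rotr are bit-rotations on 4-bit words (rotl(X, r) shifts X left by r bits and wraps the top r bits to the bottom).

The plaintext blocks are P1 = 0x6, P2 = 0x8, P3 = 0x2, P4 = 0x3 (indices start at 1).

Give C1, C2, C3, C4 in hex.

C1 = 0xC, C2 = 0x6, C3 = 0xD, C4 = 0x8

OFB encryption: S_i = E(K, S_{i−1}) with S_{0} = IV; C_i = P_i ⊕ S_i.
C1: S = E(K, 0xB) = 0xA; 0x6 ⊕ 0xA = 0xC.
C2: S = E(K, 0xA) = 0xE; 0x8 ⊕ 0xE = 0x6.
C3: S = E(K, 0xE) = 0xF; 0x2 ⊕ 0xF = 0xD.
C4: S = E(K, 0xF) = 0xB; 0x3 ⊕ 0xB = 0x8.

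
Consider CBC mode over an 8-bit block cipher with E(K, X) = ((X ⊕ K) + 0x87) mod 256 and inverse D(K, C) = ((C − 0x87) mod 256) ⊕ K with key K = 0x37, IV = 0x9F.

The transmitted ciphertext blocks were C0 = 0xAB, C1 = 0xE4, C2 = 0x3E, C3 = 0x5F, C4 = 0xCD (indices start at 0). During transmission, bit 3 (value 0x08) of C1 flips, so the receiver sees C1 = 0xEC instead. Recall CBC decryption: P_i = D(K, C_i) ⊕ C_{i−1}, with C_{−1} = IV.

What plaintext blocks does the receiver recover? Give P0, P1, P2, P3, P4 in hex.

Only C1 changed, to 0xEC. In CBC, a change in C_i garbles P_i and flips the same bit in P_{i+1}. Decrypting the received ciphertext:
P0: D(K, 0xAB) = 0x13; 0x13 ⊕ 0x9F = 0x8C.
P1: D(K, 0xEC) = 0x52; 0x52 ⊕ 0xAB = 0xF9.
P2: D(K, 0x3E) = 0x80; 0x80 ⊕ 0xEC = 0x6C.
P3: D(K, 0x5F) = 0xEF; 0xEF ⊕ 0x3E = 0xD1.
P4: D(K, 0xCD) = 0x71; 0x71 ⊕ 0x5F = 0x2E.
Blocks that differ from the original plaintext: P1, P2.

P0 = 0x8C, P1 = 0xF9, P2 = 0x6C, P3 = 0xD1, P4 = 0x2E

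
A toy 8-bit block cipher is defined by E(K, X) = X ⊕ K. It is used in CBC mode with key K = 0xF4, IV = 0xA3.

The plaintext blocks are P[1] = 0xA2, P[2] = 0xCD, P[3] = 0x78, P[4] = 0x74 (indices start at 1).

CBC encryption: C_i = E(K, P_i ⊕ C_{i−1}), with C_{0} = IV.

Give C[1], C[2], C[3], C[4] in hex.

C[1] = 0xF5, C[2] = 0xCC, C[3] = 0x40, C[4] = 0xC0

C[1]: P[1] ⊕ 0xA3 = 0x01; E(K, 0x01) = 0xF5.
C[2]: P[2] ⊕ 0xF5 = 0x38; E(K, 0x38) = 0xCC.
C[3]: P[3] ⊕ 0xCC = 0xB4; E(K, 0xB4) = 0x40.
C[4]: P[4] ⊕ 0x40 = 0x34; E(K, 0x34) = 0xC0.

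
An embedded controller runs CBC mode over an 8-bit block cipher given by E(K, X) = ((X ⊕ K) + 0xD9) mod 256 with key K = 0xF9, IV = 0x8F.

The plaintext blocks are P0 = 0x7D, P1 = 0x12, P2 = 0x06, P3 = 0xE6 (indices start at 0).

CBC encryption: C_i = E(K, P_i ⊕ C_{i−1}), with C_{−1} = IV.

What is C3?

C3 = 0xC8

C0: P0 ⊕ 0x8F = 0xF2; E(K, 0xF2) = 0xE4.
C1: P1 ⊕ 0xE4 = 0xF6; E(K, 0xF6) = 0xE8.
C2: P2 ⊕ 0xE8 = 0xEE; E(K, 0xEE) = 0xF0.
C3: P3 ⊕ 0xF0 = 0x16; E(K, 0x16) = 0xC8.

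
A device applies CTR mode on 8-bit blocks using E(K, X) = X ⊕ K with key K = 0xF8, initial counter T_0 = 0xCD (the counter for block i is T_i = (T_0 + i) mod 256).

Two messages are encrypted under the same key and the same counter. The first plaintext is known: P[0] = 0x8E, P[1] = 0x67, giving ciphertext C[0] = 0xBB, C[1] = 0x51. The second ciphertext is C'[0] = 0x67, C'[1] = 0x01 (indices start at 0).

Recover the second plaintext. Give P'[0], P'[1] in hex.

P'[0] = 0x52, P'[1] = 0x37

In CTR with a reused counter, both messages share the same keystream S_i, so C_i ⊕ C'_i = P_i ⊕ P'_i and thus P'_i = P_i ⊕ C_i ⊕ C'_i.
P'[0]: 0x8E ⊕ 0xBB ⊕ 0x67 = 0x52.
P'[1]: 0x67 ⊕ 0x51 ⊕ 0x01 = 0x37.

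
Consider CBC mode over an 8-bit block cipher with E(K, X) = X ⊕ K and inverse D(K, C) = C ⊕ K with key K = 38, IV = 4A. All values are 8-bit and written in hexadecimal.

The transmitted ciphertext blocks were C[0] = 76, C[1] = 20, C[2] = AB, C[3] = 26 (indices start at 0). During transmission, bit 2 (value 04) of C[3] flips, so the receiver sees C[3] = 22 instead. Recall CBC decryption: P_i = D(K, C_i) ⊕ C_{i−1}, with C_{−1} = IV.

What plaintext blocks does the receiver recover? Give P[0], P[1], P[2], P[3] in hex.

Only C[3] changed, to 22. In CBC, a change in C_i garbles P_i and flips the same bit in P_{i+1}. Decrypting the received ciphertext:
P[0]: D(K, 76) = 4E; 4E ⊕ 4A = 04.
P[1]: D(K, 20) = 18; 18 ⊕ 76 = 6E.
P[2]: D(K, AB) = 93; 93 ⊕ 20 = B3.
P[3]: D(K, 22) = 1A; 1A ⊕ AB = B1.
Blocks that differ from the original plaintext: P[3].

P[0] = 04, P[1] = 6E, P[2] = B3, P[3] = B1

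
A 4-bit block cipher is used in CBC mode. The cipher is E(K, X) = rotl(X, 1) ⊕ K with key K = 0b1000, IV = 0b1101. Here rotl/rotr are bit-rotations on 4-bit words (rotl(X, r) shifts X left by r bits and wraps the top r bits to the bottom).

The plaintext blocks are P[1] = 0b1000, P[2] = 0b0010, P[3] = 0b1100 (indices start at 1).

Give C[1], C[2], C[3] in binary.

C[1] = 0b0010, C[2] = 0b1000, C[3] = 0b0000

CBC encryption: C_i = E(K, P_i ⊕ C_{i−1}), with C_{0} = IV.
C[1]: P[1] ⊕ 0b1101 = 0b0101; E(K, 0b0101) = 0b0010.
C[2]: P[2] ⊕ 0b0010 = 0b0000; E(K, 0b0000) = 0b1000.
C[3]: P[3] ⊕ 0b1000 = 0b0100; E(K, 0b0100) = 0b0000.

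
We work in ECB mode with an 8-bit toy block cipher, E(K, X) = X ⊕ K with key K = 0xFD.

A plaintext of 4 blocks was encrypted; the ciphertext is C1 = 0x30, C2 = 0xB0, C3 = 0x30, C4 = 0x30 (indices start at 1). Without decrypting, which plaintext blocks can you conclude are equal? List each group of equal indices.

ECB encrypts each block independently with the same key, so equal ciphertext blocks imply equal plaintext blocks.
C1 = C3 = C4 = 0x30, so P1 = P3 = P4.

P1 = P3 = P4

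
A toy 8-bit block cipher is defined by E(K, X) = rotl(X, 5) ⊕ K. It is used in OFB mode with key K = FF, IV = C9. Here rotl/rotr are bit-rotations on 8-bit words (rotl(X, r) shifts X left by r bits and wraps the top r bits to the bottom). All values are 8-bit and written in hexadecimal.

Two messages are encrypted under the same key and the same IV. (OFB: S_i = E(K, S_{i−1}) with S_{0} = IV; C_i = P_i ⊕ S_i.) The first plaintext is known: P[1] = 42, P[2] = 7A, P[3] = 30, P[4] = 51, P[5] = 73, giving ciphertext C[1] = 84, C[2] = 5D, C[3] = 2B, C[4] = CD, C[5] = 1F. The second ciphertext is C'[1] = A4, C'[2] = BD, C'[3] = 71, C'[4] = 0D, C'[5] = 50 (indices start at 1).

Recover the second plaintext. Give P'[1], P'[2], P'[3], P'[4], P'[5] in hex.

P'[1] = 62, P'[2] = 9A, P'[3] = 6A, P'[4] = 91, P'[5] = 3C

In OFB with a reused IV, both messages share the same keystream S_i, so C_i ⊕ C'_i = P_i ⊕ P'_i and thus P'_i = P_i ⊕ C_i ⊕ C'_i.
P'[1]: 42 ⊕ 84 ⊕ A4 = 62.
P'[2]: 7A ⊕ 5D ⊕ BD = 9A.
P'[3]: 30 ⊕ 2B ⊕ 71 = 6A.
P'[4]: 51 ⊕ CD ⊕ 0D = 91.
P'[5]: 73 ⊕ 1F ⊕ 50 = 3C.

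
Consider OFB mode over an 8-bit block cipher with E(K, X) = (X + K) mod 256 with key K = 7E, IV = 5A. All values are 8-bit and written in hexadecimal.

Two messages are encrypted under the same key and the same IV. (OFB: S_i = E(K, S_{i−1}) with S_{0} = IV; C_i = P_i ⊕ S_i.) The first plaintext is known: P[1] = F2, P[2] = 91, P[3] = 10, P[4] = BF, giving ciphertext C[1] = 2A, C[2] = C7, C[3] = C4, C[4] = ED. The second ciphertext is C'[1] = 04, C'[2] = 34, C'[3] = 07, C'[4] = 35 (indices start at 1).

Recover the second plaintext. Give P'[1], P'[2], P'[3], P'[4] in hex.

P'[1] = DC, P'[2] = 62, P'[3] = D3, P'[4] = 67

In OFB with a reused IV, both messages share the same keystream S_i, so C_i ⊕ C'_i = P_i ⊕ P'_i and thus P'_i = P_i ⊕ C_i ⊕ C'_i.
P'[1]: F2 ⊕ 2A ⊕ 04 = DC.
P'[2]: 91 ⊕ C7 ⊕ 34 = 62.
P'[3]: 10 ⊕ C4 ⊕ 07 = D3.
P'[4]: BF ⊕ ED ⊕ 35 = 67.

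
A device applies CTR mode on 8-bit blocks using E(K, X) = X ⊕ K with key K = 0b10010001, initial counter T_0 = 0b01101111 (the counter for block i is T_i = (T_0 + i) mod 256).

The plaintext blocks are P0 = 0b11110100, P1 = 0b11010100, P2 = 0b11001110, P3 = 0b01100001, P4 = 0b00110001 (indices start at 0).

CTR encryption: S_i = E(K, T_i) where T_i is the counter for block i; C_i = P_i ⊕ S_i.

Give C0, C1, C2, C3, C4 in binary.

C0: T = 0b01101111, S = E(K, T) = 0b11111110; 0b11110100 ⊕ 0b11111110 = 0b00001010.
C1: T = 0b01110000, S = E(K, T) = 0b11100001; 0b11010100 ⊕ 0b11100001 = 0b00110101.
C2: T = 0b01110001, S = E(K, T) = 0b11100000; 0b11001110 ⊕ 0b11100000 = 0b00101110.
C3: T = 0b01110010, S = E(K, T) = 0b11100011; 0b01100001 ⊕ 0b11100011 = 0b10000010.
C4: T = 0b01110011, S = E(K, T) = 0b11100010; 0b00110001 ⊕ 0b11100010 = 0b11010011.

C0 = 0b00001010, C1 = 0b00110101, C2 = 0b00101110, C3 = 0b10000010, C4 = 0b11010011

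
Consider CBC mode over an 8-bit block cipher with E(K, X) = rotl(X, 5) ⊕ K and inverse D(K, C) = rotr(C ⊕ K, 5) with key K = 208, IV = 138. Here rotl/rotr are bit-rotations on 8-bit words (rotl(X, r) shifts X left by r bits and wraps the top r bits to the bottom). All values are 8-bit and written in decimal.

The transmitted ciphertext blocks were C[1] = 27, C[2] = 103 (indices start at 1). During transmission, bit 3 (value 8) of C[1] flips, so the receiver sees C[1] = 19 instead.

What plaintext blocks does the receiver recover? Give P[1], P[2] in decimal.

P[1] = 148, P[2] = 174

CBC decryption: P_i = D(K, C_i) ⊕ C_{i−1}, with C_{0} = IV.
Only C[1] changed, to 19. In CBC, a change in C_i garbles P_i and flips the same bit in P_{i+1}. Decrypting the received ciphertext:
P[1]: D(K, 19) = 30; 30 ⊕ 138 = 148.
P[2]: D(K, 103) = 189; 189 ⊕ 19 = 174.
Blocks that differ from the original plaintext: P[1], P[2].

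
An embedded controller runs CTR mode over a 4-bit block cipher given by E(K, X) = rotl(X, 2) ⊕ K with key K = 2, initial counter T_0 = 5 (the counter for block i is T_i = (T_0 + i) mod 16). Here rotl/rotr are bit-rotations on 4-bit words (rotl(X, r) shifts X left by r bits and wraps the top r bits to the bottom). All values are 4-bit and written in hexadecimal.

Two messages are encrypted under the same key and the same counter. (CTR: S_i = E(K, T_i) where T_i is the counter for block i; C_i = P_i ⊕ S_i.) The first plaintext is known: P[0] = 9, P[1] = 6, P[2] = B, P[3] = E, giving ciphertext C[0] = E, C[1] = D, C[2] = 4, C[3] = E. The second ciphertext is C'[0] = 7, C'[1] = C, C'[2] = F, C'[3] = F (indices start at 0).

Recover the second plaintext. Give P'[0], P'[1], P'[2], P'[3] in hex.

In CTR with a reused counter, both messages share the same keystream S_i, so C_i ⊕ C'_i = P_i ⊕ P'_i and thus P'_i = P_i ⊕ C_i ⊕ C'_i.
P'[0]: 9 ⊕ E ⊕ 7 = 0.
P'[1]: 6 ⊕ D ⊕ C = 7.
P'[2]: B ⊕ 4 ⊕ F = 0.
P'[3]: E ⊕ E ⊕ F = F.

P'[0] = 0, P'[1] = 7, P'[2] = 0, P'[3] = F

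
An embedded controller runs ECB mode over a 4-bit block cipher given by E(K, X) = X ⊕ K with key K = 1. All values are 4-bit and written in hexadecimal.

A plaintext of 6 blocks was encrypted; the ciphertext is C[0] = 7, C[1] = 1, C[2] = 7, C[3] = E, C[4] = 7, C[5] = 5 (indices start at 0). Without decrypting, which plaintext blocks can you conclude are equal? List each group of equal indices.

P[0] = P[2] = P[4]

ECB encrypts each block independently with the same key, so equal ciphertext blocks imply equal plaintext blocks.
C[0] = C[2] = C[4] = 7, so P[0] = P[2] = P[4].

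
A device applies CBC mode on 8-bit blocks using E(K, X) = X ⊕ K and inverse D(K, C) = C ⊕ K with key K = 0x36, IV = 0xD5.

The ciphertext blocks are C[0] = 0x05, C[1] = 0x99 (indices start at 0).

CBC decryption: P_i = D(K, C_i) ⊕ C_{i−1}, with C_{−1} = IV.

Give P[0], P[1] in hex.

P[0]: D(K, 0x05) = 0x33; 0x33 ⊕ 0xD5 = 0xE6.
P[1]: D(K, 0x99) = 0xAF; 0xAF ⊕ 0x05 = 0xAA.

P[0] = 0xE6, P[1] = 0xAA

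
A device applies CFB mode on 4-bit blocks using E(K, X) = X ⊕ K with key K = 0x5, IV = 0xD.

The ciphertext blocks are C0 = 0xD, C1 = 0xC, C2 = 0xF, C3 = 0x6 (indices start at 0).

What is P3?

CFB decryption: P_i = C_i ⊕ E(K, C_{i−1}), with C_{−1} = IV.
P3: E(K, 0xF) = 0xA; 0x6 ⊕ 0xA = 0xC.

P3 = 0xC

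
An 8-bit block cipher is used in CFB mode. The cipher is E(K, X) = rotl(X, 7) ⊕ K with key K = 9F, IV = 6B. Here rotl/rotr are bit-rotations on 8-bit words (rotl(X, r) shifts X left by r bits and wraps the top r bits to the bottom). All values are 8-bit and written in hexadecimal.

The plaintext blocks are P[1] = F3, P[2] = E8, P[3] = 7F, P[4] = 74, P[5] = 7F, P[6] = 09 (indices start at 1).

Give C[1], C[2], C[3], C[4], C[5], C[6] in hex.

CFB encryption: C_i = P_i ⊕ E(K, C_{i−1}), with C_{0} = IV.
C[1]: E(K, 6B) = 2A; F3 ⊕ 2A = D9.
C[2]: E(K, D9) = 73; E8 ⊕ 73 = 9B.
C[3]: E(K, 9B) = 52; 7F ⊕ 52 = 2D.
C[4]: E(K, 2D) = 09; 74 ⊕ 09 = 7D.
C[5]: E(K, 7D) = 21; 7F ⊕ 21 = 5E.
C[6]: E(K, 5E) = B0; 09 ⊕ B0 = B9.

C[1] = D9, C[2] = 9B, C[3] = 2D, C[4] = 7D, C[5] = 5E, C[6] = B9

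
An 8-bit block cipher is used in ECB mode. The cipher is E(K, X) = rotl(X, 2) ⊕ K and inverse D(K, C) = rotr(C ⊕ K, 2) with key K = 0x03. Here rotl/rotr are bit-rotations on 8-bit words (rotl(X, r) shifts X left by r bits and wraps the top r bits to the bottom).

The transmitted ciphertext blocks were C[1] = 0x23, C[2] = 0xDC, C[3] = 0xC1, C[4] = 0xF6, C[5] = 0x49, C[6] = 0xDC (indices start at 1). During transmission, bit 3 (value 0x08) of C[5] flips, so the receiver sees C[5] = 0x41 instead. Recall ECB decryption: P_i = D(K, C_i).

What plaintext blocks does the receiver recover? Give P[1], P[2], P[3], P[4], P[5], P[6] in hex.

P[1] = 0x08, P[2] = 0xF7, P[3] = 0xB0, P[4] = 0x7D, P[5] = 0x90, P[6] = 0xF7

Only C[5] changed, to 0x41. In ECB, a change in C_i affects only P_i. Decrypting the received ciphertext:
P[1]: D(K, 0x23) = 0x08.
P[2]: D(K, 0xDC) = 0xF7.
P[3]: D(K, 0xC1) = 0xB0.
P[4]: D(K, 0xF6) = 0x7D.
P[5]: D(K, 0x41) = 0x90.
P[6]: D(K, 0xDC) = 0xF7.
Blocks that differ from the original plaintext: P[5].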